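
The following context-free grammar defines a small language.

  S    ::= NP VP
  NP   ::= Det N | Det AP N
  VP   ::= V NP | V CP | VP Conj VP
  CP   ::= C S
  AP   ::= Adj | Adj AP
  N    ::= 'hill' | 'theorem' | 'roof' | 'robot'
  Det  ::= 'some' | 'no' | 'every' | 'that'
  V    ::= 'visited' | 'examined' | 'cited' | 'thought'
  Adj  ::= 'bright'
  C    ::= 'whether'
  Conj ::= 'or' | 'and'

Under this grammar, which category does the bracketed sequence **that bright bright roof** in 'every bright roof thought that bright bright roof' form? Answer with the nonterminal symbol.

S
  NP
    Det: every
    AP
      Adj: bright
    N: roof
  VP
    V: thought
    NP
      Det: that
      AP
        Adj: bright
        AP
          Adj: bright
      N: roof
The span 'that bright bright roof' is the NP node built by NP → Det AP N.

NP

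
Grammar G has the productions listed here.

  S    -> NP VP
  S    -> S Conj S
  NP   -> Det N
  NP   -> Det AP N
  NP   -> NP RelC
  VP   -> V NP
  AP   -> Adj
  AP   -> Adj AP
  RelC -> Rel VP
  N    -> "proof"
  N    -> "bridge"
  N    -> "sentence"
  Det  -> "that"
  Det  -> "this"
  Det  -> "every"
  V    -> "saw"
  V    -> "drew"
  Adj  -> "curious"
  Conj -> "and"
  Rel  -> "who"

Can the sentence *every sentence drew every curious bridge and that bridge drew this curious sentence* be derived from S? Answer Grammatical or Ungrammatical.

Grammatical

[S [S [NP [Det every] [N sentence]] [VP [V drew] [NP [Det every] [AP [Adj curious]] [N bridge]]]] [Conj and] [S [NP [Det that] [N bridge]] [VP [V drew] [NP [Det this] [AP [Adj curious]] [N sentence]]]]]
Each bracket corresponds to one application of a listed rule, so the string is derivable from S.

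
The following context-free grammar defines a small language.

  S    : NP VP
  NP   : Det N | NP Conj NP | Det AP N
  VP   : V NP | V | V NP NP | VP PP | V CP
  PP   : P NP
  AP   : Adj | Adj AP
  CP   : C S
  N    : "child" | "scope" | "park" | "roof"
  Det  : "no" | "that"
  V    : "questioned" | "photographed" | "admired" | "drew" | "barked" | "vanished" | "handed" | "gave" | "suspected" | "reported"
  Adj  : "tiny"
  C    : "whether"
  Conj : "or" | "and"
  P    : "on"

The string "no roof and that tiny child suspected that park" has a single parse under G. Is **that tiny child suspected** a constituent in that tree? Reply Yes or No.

No

[S [NP [NP [Det no] [N roof]] [Conj and] [NP [Det that] [AP [Adj tiny]] [N child]]] [VP [V suspected] [NP [Det that] [N park]]]]
The smallest constituent containing 'that tiny child suspected' is the S spanning 'no roof and that tiny child suspected that park'; no single node in the tree dominates exactly the given words.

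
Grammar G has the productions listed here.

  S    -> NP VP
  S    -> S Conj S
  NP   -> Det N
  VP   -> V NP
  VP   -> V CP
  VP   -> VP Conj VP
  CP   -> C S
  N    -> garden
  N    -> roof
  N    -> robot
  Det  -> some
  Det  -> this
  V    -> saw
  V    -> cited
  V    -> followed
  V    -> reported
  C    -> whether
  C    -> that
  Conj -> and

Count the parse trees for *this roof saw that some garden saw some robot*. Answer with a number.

[S [NP [Det this] [N roof]] [VP [V saw] [CP [C that] [S [NP [Det some] [N garden]] [VP [V saw] [NP [Det some] [N robot]]]]]]]
No rule offers an alternative attachment or grouping for any span, so this is the only derivation.

1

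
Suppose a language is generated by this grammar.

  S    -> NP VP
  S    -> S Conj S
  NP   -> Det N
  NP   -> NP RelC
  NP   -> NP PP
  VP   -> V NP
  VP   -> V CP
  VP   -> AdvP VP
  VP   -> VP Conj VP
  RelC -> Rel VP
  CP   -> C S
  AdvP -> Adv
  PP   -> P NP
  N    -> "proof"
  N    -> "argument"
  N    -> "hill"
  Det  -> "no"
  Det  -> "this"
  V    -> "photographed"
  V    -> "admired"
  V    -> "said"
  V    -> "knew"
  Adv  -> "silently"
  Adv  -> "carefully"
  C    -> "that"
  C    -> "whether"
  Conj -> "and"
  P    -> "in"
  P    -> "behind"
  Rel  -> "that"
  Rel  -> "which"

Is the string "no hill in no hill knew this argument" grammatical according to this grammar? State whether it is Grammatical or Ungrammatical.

Grammatical

S
  NP
    NP
      Det: no
      N: hill
    PP
      P: in
      NP
        Det: no
        N: hill
  VP
    V: knew
    NP
      Det: this
      N: argument
The bracketing above is licensed at every node by one of the given productions, with S at the root.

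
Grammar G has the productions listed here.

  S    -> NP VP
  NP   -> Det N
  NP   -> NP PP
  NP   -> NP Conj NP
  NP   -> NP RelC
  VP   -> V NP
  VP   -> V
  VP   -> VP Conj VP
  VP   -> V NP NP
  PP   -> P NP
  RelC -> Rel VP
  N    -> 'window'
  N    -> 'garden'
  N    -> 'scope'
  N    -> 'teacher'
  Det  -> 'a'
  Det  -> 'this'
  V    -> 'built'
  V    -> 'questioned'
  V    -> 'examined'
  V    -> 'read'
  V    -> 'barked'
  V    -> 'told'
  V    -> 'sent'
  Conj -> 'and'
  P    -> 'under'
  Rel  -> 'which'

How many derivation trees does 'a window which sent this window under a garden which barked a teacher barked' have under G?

Two of the 7 distinct bracketings:
[S [NP [NP [NP [Det a] [N window]] [RelC [Rel which] [VP [V sent] [NP [Det this] [N window]]]]] [PP [P under] [NP [NP [Det a] [N garden]] [RelC [Rel which] [VP [V barked] [NP [Det a] [N teacher]]]]]]] [VP [V barked]]]
[S [NP [NP [Det a] [N window]] [RelC [Rel which] [VP [V sent] [NP [NP [Det this] [N window]] [PP [P under] [NP [NP [Det a] [N garden]] [RelC [Rel which] [VP [V barked] [NP [Det a] [N teacher]]]]]]]]]] [VP [V barked]]]
The trees differ in how a recursive rule is bracketed over the same span.

7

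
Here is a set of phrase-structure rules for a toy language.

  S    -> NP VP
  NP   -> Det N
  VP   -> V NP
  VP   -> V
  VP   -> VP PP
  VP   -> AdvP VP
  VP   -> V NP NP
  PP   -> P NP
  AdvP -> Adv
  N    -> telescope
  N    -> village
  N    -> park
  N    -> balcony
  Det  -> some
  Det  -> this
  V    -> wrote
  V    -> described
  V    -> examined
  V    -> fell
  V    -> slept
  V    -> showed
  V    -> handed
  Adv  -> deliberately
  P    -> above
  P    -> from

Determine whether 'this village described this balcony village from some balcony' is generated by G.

An N word can never sit immediately before an N word in any string this grammar generates, so the substring 'balcony village' rules out a derivation.

Ungrammatical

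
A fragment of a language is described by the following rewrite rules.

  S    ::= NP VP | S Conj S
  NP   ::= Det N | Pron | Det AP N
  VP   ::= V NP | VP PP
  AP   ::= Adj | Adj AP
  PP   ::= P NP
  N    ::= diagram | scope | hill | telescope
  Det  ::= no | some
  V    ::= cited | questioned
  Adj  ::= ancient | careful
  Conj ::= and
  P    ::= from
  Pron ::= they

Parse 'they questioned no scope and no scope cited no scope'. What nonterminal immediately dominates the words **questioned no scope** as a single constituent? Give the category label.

VP

[S [S [NP [Pron they]] [VP [V questioned] [NP [Det no] [N scope]]]] [Conj and] [S [NP [Det no] [N scope]] [VP [V cited] [NP [Det no] [N scope]]]]]
The span 'questioned no scope' is the VP node built by VP → V NP.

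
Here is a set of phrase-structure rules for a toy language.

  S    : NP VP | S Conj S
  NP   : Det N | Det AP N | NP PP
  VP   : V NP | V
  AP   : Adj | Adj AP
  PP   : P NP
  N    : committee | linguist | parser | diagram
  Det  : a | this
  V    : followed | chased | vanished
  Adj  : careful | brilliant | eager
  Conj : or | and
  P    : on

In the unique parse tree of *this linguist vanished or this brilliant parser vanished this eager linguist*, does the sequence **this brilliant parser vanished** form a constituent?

No

[S [S [NP [Det this] [N linguist]] [VP [V vanished]]] [Conj or] [S [NP [Det this] [AP [Adj brilliant]] [N parser]] [VP [V vanished] [NP [Det this] [AP [Adj eager]] [N linguist]]]]]
The smallest constituent containing 'this brilliant parser vanished' is the S spanning 'this brilliant parser vanished this eager linguist'; no single node in the tree dominates exactly the given words.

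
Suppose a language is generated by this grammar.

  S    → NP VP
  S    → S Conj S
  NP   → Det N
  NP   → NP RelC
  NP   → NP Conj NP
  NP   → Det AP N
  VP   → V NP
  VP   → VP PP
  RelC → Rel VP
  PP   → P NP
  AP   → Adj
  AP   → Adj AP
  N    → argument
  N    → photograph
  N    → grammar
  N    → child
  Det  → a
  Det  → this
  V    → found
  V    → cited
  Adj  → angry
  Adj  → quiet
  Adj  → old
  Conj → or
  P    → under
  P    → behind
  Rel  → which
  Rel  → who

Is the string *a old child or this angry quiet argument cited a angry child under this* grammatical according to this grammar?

For S → NP VP, every NP-prefix leaves a non-VP remainder: after 'a old child' the remainder is not a VP; after 'a old child or this angry quiet argument' the remainder is not a VP. The alternative S rule S → S Conj S likewise has no satisfying split.

Ungrammatical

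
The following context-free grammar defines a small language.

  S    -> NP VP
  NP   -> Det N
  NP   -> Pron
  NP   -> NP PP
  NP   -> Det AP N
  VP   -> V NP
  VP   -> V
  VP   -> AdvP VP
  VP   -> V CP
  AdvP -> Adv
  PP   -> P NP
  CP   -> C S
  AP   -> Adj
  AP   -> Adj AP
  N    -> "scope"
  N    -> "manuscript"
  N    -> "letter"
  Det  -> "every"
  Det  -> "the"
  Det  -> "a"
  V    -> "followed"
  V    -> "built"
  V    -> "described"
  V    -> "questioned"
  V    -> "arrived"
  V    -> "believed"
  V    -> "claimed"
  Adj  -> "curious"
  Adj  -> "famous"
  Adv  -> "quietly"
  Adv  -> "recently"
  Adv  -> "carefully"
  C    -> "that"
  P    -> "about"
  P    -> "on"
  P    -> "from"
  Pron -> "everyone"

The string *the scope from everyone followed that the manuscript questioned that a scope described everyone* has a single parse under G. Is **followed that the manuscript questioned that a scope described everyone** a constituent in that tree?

Yes

[S [NP [NP [Det the] [N scope]] [PP [P from] [NP [Pron everyone]]]] [VP [V followed] [CP [C that] [S [NP [Det the] [N manuscript]] [VP [V questioned] [CP [C that] [S [NP [Det a] [N scope]] [VP [V described] [NP [Pron everyone]]]]]]]]]]
The words 'followed that the manuscript questioned that a scope described everyone' are exhaustively dominated by a single VP node (built by VP → V CP), so they form a constituent.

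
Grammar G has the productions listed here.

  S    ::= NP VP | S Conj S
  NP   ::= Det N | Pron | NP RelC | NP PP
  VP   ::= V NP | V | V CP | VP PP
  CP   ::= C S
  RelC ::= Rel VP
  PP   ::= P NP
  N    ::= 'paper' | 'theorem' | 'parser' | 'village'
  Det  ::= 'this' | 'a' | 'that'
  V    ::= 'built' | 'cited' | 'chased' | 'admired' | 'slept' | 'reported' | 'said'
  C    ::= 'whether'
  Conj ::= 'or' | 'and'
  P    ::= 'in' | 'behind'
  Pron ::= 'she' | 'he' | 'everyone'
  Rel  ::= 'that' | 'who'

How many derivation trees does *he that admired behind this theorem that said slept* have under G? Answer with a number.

4

Two of the 4 distinct bracketings:
[S [NP [NP [Pron he]] [RelC [Rel that] [VP [VP [V admired]] [PP [P behind] [NP [NP [Det this] [N theorem]] [RelC [Rel that] [VP [V said]]]]]]]] [VP [V slept]]]
[S [NP [NP [NP [Pron he]] [RelC [Rel that] [VP [VP [V admired]] [PP [P behind] [NP [Det this] [N theorem]]]]]] [RelC [Rel that] [VP [V said]]]] [VP [V slept]]]
The trees differ in how a recursive rule is bracketed over the same span.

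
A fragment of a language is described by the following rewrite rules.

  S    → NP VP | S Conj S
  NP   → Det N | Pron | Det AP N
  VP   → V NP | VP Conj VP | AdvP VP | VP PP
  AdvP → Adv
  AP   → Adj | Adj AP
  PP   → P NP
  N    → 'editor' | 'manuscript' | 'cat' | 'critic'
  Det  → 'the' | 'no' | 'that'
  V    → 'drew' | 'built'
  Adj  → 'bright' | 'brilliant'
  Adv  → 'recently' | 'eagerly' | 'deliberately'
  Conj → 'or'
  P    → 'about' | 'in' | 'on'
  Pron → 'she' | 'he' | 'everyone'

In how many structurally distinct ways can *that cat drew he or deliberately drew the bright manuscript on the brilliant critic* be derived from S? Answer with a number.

Two of the 3 distinct bracketings:
[S [NP [Det that] [N cat]] [VP [VP [V drew] [NP [Pron he]]] [Conj or] [VP [AdvP [Adv deliberately]] [VP [VP [V drew] [NP [Det the] [AP [Adj bright]] [N manuscript]]] [PP [P on] [NP [Det the] [AP [Adj brilliant]] [N critic]]]]]]]
[S [NP [Det that] [N cat]] [VP [VP [V drew] [NP [Pron he]]] [Conj or] [VP [VP [AdvP [Adv deliberately]] [VP [V drew] [NP [Det the] [AP [Adj bright]] [N manuscript]]]] [PP [P on] [NP [Det the] [AP [Adj brilliant]] [N critic]]]]]]
The trees differ in how a recursive rule is bracketed over the same span.

3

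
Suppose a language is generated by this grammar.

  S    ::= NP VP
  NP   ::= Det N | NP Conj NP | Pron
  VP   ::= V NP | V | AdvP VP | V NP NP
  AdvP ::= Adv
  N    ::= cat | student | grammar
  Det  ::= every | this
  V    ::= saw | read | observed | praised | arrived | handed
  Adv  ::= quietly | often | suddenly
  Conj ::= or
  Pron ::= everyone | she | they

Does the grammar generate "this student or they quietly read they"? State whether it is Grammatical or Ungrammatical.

Grammatical

S
  NP
    NP
      Det: this
      N: student
    Conj: or
    NP
      Pron: they
  VP
    AdvP
      Adv: quietly
    VP
      V: read
      NP
        Pron: they
Each bracket corresponds to one application of a listed rule, so the string is derivable from S.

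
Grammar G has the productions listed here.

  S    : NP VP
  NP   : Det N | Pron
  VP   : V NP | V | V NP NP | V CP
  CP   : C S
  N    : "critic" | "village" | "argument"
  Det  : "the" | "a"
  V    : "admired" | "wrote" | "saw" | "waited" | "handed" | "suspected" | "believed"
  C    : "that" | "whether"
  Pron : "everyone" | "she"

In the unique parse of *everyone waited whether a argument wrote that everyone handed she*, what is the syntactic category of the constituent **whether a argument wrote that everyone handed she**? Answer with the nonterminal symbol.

S
  NP
    Pron: everyone
  VP
    V: waited
    CP
      C: whether
      S
        NP
          Det: a
          N: argument
        VP
          V: wrote
          CP
            C: that
            S
              NP
                Pron: everyone
              VP
                V: handed
                NP
                  Pron: she
The span 'whether a argument wrote that everyone handed she' is the CP node built by CP → C S.

CP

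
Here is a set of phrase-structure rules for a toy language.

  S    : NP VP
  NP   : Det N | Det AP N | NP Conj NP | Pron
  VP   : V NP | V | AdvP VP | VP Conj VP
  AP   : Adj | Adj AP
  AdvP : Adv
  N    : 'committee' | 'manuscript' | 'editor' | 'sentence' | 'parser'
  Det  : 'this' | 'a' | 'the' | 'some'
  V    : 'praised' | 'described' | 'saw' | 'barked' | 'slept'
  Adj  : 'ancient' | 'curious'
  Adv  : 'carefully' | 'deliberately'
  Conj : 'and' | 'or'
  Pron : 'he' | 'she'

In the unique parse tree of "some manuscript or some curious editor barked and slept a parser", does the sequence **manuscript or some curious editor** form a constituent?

No

[S [NP [NP [Det some] [N manuscript]] [Conj or] [NP [Det some] [AP [Adj curious]] [N editor]]] [VP [VP [V barked]] [Conj and] [VP [V slept] [NP [Det a] [N parser]]]]]
The smallest constituent containing 'manuscript or some curious editor' is the NP spanning 'some manuscript or some curious editor'; no single node in the tree dominates exactly the given words.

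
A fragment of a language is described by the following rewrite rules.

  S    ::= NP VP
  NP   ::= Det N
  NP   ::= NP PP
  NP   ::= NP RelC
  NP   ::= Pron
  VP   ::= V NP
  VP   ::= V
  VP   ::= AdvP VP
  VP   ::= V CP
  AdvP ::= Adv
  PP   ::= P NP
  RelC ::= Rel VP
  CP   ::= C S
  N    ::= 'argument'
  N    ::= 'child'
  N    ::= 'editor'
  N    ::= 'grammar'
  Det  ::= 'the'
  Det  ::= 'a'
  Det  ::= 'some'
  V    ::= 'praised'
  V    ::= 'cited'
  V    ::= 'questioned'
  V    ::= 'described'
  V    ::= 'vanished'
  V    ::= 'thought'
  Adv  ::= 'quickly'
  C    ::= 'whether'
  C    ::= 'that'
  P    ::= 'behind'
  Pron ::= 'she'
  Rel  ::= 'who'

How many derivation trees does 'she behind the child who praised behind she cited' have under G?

3

Two of the 3 distinct bracketings:
[S [NP [NP [Pron she]] [PP [P behind] [NP [NP [NP [Det the] [N child]] [RelC [Rel who] [VP [V praised]]]] [PP [P behind] [NP [Pron she]]]]]] [VP [V cited]]]
[S [NP [NP [NP [Pron she]] [PP [P behind] [NP [NP [Det the] [N child]] [RelC [Rel who] [VP [V praised]]]]]] [PP [P behind] [NP [Pron she]]]] [VP [V cited]]]
The trees differ in how a recursive rule is bracketed over the same span.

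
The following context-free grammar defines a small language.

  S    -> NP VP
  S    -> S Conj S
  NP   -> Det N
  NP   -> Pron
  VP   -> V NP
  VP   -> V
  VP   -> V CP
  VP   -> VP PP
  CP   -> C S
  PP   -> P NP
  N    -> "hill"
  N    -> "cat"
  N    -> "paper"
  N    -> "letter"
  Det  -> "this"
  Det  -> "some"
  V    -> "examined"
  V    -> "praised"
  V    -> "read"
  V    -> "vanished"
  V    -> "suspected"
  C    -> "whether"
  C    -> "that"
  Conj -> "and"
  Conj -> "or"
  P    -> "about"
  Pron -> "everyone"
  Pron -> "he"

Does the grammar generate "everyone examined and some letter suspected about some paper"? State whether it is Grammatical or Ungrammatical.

S
  S
    NP
      Pron: everyone
    VP
      V: examined
  Conj: and
  S
    NP
      Det: some
      N: letter
    VP
      VP
        V: suspected
      PP
        P: about
        NP
          Det: some
          N: paper
Every word is introduced by a lexical rule and the phrasal rules combine the resulting categories into a single S.

Grammatical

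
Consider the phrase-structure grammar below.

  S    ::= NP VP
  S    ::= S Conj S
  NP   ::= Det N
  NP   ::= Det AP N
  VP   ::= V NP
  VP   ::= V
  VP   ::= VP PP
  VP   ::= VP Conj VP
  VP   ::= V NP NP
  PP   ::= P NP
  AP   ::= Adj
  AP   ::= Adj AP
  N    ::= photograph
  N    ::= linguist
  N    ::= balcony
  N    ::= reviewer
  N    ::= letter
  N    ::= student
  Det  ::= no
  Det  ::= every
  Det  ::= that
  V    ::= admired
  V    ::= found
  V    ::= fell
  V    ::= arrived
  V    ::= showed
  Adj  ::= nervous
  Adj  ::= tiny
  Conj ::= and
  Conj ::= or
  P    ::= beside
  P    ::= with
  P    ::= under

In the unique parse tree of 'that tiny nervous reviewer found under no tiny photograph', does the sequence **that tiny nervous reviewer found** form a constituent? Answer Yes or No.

No

[S [NP [Det that] [AP [Adj tiny] [AP [Adj nervous]]] [N reviewer]] [VP [VP [V found]] [PP [P under] [NP [Det no] [AP [Adj tiny]] [N photograph]]]]]
The smallest constituent containing 'that tiny nervous reviewer found' is the S spanning 'that tiny nervous reviewer found under no tiny photograph'; no single node in the tree dominates exactly the given words.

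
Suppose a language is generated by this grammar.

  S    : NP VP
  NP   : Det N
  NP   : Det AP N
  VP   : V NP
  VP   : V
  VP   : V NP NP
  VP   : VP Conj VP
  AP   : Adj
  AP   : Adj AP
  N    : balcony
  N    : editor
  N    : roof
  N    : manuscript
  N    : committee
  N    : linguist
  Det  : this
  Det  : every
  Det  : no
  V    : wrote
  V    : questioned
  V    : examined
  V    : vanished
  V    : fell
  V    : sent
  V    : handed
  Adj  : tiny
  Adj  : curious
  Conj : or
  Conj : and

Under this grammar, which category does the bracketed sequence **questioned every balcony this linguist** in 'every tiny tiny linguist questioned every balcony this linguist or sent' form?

[S [NP [Det every] [AP [Adj tiny] [AP [Adj tiny]]] [N linguist]] [VP [VP [V questioned] [NP [Det every] [N balcony]] [NP [Det this] [N linguist]]] [Conj or] [VP [V sent]]]]
The span 'questioned every balcony this linguist' is the VP node built by VP → V NP NP.

VP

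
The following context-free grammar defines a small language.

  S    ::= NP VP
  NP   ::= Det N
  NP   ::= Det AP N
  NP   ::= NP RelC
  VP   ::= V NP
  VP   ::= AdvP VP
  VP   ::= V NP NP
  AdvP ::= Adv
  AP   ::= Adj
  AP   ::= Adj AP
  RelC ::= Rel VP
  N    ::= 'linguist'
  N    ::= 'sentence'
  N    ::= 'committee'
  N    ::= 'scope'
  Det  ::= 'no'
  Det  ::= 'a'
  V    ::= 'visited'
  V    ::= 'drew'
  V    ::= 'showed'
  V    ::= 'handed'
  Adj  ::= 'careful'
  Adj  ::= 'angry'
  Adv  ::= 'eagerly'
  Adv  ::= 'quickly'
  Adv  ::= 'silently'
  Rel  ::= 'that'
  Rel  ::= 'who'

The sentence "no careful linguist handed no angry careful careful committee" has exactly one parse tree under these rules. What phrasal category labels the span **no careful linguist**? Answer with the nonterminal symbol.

S
  NP
    Det: no
    AP
      Adj: careful
    N: linguist
  VP
    V: handed
    NP
      Det: no
      AP
        Adj: angry
        AP
          Adj: careful
          AP
            Adj: careful
      N: committee
The span 'no careful linguist' is the NP node built by NP → Det AP N.

NP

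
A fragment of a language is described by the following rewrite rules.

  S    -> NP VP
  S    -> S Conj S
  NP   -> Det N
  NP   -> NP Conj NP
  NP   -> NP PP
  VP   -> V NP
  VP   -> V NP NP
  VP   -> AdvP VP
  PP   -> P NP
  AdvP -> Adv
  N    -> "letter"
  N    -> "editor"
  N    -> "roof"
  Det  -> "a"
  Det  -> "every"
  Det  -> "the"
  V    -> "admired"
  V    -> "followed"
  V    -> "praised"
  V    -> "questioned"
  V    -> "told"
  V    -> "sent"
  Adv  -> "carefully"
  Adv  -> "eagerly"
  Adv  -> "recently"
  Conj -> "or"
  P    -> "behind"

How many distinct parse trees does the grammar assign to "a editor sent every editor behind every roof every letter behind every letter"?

[S [NP [Det a] [N editor]] [VP [V sent] [NP [NP [Det every] [N editor]] [PP [P behind] [NP [Det every] [N roof]]]] [NP [NP [Det every] [N letter]] [PP [P behind] [NP [Det every] [N letter]]]]]]
No rule offers an alternative attachment or grouping for any span, so this is the only derivation.

1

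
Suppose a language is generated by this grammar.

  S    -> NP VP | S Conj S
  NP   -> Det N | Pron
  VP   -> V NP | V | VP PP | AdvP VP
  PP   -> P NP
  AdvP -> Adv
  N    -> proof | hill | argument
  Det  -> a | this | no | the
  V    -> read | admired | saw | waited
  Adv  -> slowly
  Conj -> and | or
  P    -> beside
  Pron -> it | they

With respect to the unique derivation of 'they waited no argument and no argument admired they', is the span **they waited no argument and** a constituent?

No

[S [S [NP [Pron they]] [VP [V waited] [NP [Det no] [N argument]]]] [Conj and] [S [NP [Det no] [N argument]] [VP [V admired] [NP [Pron they]]]]]
The smallest constituent containing 'they waited no argument and' is the S spanning 'they waited no argument and no argument admired they'; no single node in the tree dominates exactly the given words.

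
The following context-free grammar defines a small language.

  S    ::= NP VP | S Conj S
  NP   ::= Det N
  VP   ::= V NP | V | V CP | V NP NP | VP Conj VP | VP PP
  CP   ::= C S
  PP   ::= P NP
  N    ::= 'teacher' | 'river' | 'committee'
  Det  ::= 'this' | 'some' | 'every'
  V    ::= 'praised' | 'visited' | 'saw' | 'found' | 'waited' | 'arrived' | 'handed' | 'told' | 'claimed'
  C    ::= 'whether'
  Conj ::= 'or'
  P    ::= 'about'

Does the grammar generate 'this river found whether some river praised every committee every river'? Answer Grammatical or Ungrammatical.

Grammatical

[S [NP [Det this] [N river]] [VP [V found] [CP [C whether] [S [NP [Det some] [N river]] [VP [V praised] [NP [Det every] [N committee]] [NP [Det every] [N river]]]]]]]
Each bracket corresponds to one application of a listed rule, so the string is derivable from S.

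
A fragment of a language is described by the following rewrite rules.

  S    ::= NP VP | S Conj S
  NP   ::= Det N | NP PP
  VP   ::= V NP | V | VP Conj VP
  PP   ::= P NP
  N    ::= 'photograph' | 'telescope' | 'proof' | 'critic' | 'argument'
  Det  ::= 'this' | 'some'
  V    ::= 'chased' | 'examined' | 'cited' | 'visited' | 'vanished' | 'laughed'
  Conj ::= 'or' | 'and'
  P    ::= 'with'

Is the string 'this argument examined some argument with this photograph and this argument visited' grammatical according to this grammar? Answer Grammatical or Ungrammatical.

Grammatical

[S [S [NP [Det this] [N argument]] [VP [V examined] [NP [NP [Det some] [N argument]] [PP [P with] [NP [Det this] [N photograph]]]]]] [Conj and] [S [NP [Det this] [N argument]] [VP [V visited]]]]
Each bracket corresponds to one application of a listed rule, so the string is derivable from S.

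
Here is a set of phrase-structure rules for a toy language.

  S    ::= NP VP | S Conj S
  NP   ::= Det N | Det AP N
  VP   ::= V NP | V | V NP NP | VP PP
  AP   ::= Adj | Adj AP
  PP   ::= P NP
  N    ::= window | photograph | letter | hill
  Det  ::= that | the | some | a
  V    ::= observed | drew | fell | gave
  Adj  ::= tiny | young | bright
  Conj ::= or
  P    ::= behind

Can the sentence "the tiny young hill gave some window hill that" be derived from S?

Ungrammatical

An N word can never sit immediately before an N word in any string this grammar generates, so the substring 'window hill' rules out a derivation.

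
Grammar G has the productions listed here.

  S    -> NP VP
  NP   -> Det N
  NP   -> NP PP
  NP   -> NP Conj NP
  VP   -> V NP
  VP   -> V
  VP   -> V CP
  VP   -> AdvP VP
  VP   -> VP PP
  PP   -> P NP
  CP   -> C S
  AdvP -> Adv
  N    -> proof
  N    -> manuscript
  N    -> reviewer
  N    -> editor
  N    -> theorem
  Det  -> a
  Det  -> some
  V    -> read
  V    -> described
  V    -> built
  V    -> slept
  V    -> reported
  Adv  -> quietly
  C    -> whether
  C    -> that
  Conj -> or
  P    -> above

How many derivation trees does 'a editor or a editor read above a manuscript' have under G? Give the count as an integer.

[S [NP [NP [Det a] [N editor]] [Conj or] [NP [Det a] [N editor]]] [VP [VP [V read]] [PP [P above] [NP [Det a] [N manuscript]]]]]
No rule offers an alternative attachment or grouping for any span, so this is the only derivation.

1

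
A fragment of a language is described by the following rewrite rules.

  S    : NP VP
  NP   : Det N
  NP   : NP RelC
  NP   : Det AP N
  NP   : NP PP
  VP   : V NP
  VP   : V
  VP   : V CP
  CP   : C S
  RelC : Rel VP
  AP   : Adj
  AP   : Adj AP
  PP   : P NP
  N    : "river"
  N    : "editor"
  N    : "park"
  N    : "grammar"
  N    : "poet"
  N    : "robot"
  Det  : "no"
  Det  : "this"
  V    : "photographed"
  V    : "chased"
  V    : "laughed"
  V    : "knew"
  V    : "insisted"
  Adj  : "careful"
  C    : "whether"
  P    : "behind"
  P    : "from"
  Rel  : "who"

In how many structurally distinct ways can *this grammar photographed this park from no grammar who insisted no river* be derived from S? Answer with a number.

2

The two bracketings:
[S [NP [Det this] [N grammar]] [VP [V photographed] [NP [NP [NP [Det this] [N park]] [PP [P from] [NP [Det no] [N grammar]]]] [RelC [Rel who] [VP [V insisted] [NP [Det no] [N river]]]]]]]
[S [NP [Det this] [N grammar]] [VP [V photographed] [NP [NP [Det this] [N park]] [PP [P from] [NP [NP [Det no] [N grammar]] [RelC [Rel who] [VP [V insisted] [NP [Det no] [N river]]]]]]]]]
The trees differ in how a recursive rule is bracketed over the same span.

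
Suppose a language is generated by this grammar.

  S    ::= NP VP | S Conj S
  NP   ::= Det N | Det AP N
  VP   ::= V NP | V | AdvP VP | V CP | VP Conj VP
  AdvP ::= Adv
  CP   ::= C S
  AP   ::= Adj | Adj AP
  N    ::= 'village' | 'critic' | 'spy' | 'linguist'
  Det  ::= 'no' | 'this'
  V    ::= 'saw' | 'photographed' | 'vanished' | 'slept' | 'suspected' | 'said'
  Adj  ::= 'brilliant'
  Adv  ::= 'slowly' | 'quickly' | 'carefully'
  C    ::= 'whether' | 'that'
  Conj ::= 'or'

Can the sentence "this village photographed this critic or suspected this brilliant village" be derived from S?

S
  NP
    Det: this
    N: village
  VP
    VP
      V: photographed
      NP
        Det: this
        N: critic
    Conj: or
    VP
      V: suspected
      NP
        Det: this
        AP
          Adj: brilliant
        N: village
Every word is introduced by a lexical rule and the phrasal rules combine the resulting categories into a single S.

Grammatical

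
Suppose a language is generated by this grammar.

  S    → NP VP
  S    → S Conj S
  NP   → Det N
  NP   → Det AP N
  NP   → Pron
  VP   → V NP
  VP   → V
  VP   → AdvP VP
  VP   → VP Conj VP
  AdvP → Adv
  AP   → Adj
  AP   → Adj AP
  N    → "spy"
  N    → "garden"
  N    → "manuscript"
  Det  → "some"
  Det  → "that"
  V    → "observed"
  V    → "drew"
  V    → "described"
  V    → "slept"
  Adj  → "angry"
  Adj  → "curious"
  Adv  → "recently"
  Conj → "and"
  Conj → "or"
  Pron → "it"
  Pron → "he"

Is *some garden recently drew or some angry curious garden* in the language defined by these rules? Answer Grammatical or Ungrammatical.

For S → NP VP, the only prefix that parses as NP is 'some garden', but the remainder 'recently drew or some angry curious garden' is not a VP under these rules. The alternative S rule S → S Conj S likewise has no satisfying split.

Ungrammatical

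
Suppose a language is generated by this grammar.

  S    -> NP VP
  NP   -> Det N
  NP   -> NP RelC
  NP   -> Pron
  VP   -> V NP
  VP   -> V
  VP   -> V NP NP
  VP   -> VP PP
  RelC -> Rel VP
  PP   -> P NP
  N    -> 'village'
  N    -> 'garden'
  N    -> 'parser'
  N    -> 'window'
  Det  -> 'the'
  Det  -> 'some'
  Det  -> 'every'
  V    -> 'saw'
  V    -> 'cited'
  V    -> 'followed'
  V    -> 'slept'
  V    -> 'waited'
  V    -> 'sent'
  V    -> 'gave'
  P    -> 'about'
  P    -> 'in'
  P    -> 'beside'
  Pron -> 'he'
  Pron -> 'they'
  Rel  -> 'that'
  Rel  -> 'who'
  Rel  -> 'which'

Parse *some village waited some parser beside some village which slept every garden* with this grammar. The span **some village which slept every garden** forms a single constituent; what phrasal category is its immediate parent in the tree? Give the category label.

PP

[S [NP [Det some] [N village]] [VP [VP [V waited] [NP [Det some] [N parser]]] [PP [P beside] [NP [NP [Det some] [N village]] [RelC [Rel which] [VP [V slept] [NP [Det every] [N garden]]]]]]]]
The span 'some village which slept every garden' is the NP node built by NP → NP RelC.
Its mother is the PP built by PP → P NP.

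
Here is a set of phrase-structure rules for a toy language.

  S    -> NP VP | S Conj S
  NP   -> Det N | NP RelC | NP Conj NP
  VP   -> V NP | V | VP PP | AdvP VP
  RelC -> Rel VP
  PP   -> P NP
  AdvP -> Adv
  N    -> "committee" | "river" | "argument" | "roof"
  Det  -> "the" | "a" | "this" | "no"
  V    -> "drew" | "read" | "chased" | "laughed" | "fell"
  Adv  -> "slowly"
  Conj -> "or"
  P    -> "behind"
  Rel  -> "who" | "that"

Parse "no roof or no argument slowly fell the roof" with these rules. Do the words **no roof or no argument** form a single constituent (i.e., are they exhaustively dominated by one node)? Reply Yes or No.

[S [NP [NP [Det no] [N roof]] [Conj or] [NP [Det no] [N argument]]] [VP [AdvP [Adv slowly]] [VP [V fell] [NP [Det the] [N roof]]]]]
The words 'no roof or no argument' are exhaustively dominated by a single NP node (built by NP → NP Conj NP), so they form a constituent.

Yes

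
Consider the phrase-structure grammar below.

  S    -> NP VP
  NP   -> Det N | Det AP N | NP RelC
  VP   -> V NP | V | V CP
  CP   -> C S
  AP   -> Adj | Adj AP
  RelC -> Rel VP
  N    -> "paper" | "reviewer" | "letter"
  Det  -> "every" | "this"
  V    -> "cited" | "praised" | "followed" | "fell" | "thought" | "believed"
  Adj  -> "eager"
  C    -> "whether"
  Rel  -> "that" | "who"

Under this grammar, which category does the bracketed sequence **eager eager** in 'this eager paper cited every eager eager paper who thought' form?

AP

[S [NP [Det this] [AP [Adj eager]] [N paper]] [VP [V cited] [NP [NP [Det every] [AP [Adj eager] [AP [Adj eager]]] [N paper]] [RelC [Rel who] [VP [V thought]]]]]]
The span 'eager eager' is the AP node built by AP → Adj AP.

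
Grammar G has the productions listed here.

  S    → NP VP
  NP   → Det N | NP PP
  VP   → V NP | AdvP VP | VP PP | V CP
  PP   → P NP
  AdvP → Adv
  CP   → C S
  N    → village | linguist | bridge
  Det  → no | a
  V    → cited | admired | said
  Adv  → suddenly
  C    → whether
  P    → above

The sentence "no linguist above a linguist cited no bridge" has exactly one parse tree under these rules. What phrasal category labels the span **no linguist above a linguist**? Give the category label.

[S [NP [NP [Det no] [N linguist]] [PP [P above] [NP [Det a] [N linguist]]]] [VP [V cited] [NP [Det no] [N bridge]]]]
The span 'no linguist above a linguist' is the NP node built by NP → NP PP.

NP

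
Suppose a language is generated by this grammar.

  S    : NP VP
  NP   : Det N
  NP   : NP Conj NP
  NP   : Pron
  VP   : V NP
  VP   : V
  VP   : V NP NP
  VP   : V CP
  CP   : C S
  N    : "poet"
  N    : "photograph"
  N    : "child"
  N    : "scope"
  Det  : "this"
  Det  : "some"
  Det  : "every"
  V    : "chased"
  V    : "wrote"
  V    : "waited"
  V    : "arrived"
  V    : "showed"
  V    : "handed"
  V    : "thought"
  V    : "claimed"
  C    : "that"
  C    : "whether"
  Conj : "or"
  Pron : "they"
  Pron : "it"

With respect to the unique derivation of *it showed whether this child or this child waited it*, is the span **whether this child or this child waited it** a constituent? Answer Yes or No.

Yes

[S [NP [Pron it]] [VP [V showed] [CP [C whether] [S [NP [NP [Det this] [N child]] [Conj or] [NP [Det this] [N child]]] [VP [V waited] [NP [Pron it]]]]]]]
The words 'whether this child or this child waited it' are exhaustively dominated by a single CP node (built by CP → C S), so they form a constituent.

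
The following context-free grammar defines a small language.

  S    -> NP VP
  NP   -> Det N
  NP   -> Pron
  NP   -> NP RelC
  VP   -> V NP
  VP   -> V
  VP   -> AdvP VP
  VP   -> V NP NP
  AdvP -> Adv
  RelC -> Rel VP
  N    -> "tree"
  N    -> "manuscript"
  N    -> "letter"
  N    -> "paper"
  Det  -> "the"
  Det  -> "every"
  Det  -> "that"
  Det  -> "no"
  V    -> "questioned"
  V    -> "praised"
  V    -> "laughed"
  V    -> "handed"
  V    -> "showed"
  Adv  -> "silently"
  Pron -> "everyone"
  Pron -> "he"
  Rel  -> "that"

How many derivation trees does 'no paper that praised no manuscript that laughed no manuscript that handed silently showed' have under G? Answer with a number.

Two of the 7 distinct bracketings:
[S [NP [NP [Det no] [N paper]] [RelC [Rel that] [VP [V praised] [NP [NP [Det no] [N manuscript]] [RelC [Rel that] [VP [V laughed] [NP [NP [Det no] [N manuscript]] [RelC [Rel that] [VP [V handed]]]]]]]]]] [VP [AdvP [Adv silently]] [VP [V showed]]]]
[S [NP [NP [Det no] [N paper]] [RelC [Rel that] [VP [V praised] [NP [NP [NP [Det no] [N manuscript]] [RelC [Rel that] [VP [V laughed] [NP [Det no] [N manuscript]]]]] [RelC [Rel that] [VP [V handed]]]]]]] [VP [AdvP [Adv silently]] [VP [V showed]]]]
The trees differ in how a recursive rule is bracketed over the same span.

7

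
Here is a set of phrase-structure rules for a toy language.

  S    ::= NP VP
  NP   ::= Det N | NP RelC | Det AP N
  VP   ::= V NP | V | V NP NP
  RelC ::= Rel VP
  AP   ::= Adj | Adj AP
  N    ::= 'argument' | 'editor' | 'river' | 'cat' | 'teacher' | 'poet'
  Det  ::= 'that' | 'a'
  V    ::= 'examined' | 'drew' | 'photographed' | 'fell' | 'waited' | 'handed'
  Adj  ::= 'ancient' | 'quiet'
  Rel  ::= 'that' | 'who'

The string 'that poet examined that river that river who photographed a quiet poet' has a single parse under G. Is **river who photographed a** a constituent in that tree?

No

[S [NP [Det that] [N poet]] [VP [V examined] [NP [Det that] [N river]] [NP [NP [Det that] [N river]] [RelC [Rel who] [VP [V photographed] [NP [Det a] [AP [Adj quiet]] [N poet]]]]]]]
The smallest constituent containing 'river who photographed a' is the NP spanning 'that river who photographed a quiet poet'; no single node in the tree dominates exactly the given words.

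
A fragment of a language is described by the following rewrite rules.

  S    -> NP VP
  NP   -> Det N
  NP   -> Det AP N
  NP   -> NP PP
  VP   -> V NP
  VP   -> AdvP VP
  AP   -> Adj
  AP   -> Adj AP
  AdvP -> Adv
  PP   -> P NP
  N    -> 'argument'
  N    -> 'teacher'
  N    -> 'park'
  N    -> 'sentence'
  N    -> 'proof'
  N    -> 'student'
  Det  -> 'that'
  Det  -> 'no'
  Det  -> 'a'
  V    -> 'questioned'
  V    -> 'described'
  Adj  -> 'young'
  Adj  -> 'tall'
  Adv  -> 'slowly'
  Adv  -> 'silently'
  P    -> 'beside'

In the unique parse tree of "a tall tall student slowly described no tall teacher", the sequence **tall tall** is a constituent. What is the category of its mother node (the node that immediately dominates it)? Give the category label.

NP

S
  NP
    Det: a
    AP
      Adj: tall
      AP
        Adj: tall
    N: student
  VP
    AdvP
      Adv: slowly
    VP
      V: described
      NP
        Det: no
        AP
          Adj: tall
        N: teacher
The span 'tall tall' is the AP node built by AP → Adj AP.
Its mother is the NP built by NP → Det AP N.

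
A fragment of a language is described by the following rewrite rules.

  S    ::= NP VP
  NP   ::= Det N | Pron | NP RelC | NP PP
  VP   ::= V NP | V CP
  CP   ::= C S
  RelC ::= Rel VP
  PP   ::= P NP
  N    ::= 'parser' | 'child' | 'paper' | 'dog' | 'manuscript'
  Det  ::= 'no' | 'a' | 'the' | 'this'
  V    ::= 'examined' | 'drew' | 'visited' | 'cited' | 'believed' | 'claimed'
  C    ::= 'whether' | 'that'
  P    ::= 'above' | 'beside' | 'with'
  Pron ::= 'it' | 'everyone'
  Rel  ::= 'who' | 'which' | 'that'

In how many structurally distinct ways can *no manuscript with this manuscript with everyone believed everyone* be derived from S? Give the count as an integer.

The two bracketings:
[S [NP [NP [Det no] [N manuscript]] [PP [P with] [NP [NP [Det this] [N manuscript]] [PP [P with] [NP [Pron everyone]]]]]] [VP [V believed] [NP [Pron everyone]]]]
[S [NP [NP [NP [Det no] [N manuscript]] [PP [P with] [NP [Det this] [N manuscript]]]] [PP [P with] [NP [Pron everyone]]]] [VP [V believed] [NP [Pron everyone]]]]
The trees differ in how a recursive rule is bracketed over the same span.

2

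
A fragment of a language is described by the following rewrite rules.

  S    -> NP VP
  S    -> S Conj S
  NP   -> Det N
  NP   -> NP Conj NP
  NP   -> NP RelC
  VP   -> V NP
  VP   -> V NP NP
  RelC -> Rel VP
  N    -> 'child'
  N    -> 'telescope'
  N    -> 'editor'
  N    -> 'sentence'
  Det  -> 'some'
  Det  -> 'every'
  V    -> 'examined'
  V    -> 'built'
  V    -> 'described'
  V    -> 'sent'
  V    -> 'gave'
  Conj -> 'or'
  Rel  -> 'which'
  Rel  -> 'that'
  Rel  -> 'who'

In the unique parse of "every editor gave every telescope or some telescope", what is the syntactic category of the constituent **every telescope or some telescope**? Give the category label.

NP

S
  NP
    Det: every
    N: editor
  VP
    V: gave
    NP
      NP
        Det: every
        N: telescope
      Conj: or
      NP
        Det: some
        N: telescope
The span 'every telescope or some telescope' is the NP node built by NP → NP Conj NP.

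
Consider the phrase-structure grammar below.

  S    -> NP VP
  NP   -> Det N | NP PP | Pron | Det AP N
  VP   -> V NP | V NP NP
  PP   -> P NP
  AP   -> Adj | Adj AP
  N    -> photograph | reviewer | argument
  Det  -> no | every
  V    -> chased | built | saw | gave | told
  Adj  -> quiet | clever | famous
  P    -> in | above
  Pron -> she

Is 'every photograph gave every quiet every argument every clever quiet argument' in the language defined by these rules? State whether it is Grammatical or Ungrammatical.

Ungrammatical

An Adj word can never sit immediately before a Det word in any string this grammar generates, so the substring 'quiet every' rules out a derivation.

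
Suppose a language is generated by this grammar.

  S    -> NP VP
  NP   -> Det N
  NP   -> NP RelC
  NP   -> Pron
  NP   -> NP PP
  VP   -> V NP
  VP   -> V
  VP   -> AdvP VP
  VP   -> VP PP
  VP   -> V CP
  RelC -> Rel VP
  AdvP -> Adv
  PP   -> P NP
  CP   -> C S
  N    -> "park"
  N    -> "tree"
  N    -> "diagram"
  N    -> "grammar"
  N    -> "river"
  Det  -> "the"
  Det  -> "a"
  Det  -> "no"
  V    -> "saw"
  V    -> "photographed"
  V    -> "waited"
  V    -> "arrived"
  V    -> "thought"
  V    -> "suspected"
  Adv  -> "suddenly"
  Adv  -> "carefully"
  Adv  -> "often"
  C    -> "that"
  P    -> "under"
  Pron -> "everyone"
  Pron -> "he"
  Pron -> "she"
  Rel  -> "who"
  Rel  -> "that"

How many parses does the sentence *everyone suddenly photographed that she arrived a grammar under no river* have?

Two of the 4 distinct bracketings:
[S [NP [Pron everyone]] [VP [AdvP [Adv suddenly]] [VP [VP [V photographed] [CP [C that] [S [NP [Pron she]] [VP [V arrived] [NP [Det a] [N grammar]]]]]] [PP [P under] [NP [Det no] [N river]]]]]]
[S [NP [Pron everyone]] [VP [AdvP [Adv suddenly]] [VP [V photographed] [CP [C that] [S [NP [Pron she]] [VP [V arrived] [NP [NP [Det a] [N grammar]] [PP [P under] [NP [Det no] [N river]]]]]]]]]]
The difference turns on whether NP → NP PP is used at the relevant span, versus an alternative expansion of NP.

4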